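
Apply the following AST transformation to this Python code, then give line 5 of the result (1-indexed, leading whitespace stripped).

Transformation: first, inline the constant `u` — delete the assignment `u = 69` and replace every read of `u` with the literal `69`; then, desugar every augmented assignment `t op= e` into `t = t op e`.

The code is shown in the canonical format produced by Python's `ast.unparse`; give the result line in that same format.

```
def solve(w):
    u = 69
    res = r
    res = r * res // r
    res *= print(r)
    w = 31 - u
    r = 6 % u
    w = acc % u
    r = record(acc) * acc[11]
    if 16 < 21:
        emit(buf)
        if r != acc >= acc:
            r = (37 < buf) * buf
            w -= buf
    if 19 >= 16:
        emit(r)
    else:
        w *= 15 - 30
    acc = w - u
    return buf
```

Transformed code:
def solve(w):
    res = r
    res = r * res // r
    res = res * print(r)
    w = 31 - 69
    r = 6 % 69
    w = acc % 69
    r = record(acc) * acc[11]
    if 16 < 21:
        emit(buf)
        if r != acc >= acc:
            r = (37 < buf) * buf
            w = w - buf
    if 19 >= 16:
        emit(r)
    else:
        w = w * (15 - 30)
    acc = w - 69
    return buf

w = 31 - 69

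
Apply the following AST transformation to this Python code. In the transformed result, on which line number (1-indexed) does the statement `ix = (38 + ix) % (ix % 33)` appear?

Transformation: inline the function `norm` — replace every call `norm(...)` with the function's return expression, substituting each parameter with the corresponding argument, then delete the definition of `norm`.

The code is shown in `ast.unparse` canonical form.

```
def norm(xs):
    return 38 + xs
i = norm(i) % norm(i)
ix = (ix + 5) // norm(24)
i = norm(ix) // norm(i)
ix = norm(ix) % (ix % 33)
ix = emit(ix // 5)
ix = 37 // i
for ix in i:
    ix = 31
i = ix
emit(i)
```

Transformed code:
i = (38 + i) % (38 + i)
ix = (ix + 5) // (38 + 24)
i = (38 + ix) // (38 + i)
ix = (38 + ix) % (ix % 33)
ix = emit(ix // 5)
ix = 37 // i
for ix in i:
    ix = 31
i = ix
emit(i)

4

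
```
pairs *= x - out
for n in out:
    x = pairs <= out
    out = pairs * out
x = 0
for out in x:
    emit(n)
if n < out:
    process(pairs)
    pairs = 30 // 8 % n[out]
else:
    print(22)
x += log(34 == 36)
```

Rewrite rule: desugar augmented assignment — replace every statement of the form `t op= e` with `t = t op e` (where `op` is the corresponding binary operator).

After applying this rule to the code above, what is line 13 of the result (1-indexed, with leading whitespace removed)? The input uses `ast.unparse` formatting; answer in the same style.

Transformed code:
pairs = pairs * (x - out)
for n in out:
    x = pairs <= out
    out = pairs * out
x = 0
for out in x:
    emit(n)
if n < out:
    process(pairs)
    pairs = 30 // 8 % n[out]
else:
    print(22)
x = x + log(34 == 36)

x = x + log(34 == 36)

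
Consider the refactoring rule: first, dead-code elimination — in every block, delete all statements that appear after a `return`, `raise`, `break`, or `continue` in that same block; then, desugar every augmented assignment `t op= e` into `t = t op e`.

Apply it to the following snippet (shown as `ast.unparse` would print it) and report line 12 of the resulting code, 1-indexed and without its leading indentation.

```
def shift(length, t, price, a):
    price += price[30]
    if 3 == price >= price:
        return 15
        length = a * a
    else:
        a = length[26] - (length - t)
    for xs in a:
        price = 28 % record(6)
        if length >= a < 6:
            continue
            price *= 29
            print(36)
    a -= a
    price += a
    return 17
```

price = price + a

Transformed code:
def shift(length, t, price, a):
    price = price + price[30]
    if 3 == price >= price:
        return 15
    else:
        a = length[26] - (length - t)
    for xs in a:
        price = 28 % record(6)
        if length >= a < 6:
            continue
    a = a - a
    price = price + a
    return 17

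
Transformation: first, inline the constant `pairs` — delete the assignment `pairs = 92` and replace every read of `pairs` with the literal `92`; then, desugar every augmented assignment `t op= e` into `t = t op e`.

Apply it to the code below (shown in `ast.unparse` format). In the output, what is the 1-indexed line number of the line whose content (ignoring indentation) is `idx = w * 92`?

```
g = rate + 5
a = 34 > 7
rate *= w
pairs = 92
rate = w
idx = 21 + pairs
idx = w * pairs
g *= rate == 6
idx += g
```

Transformed code:
g = rate + 5
a = 34 > 7
rate = rate * w
rate = w
idx = 21 + 92
idx = w * 92
g = g * (rate == 6)
idx = idx + g

6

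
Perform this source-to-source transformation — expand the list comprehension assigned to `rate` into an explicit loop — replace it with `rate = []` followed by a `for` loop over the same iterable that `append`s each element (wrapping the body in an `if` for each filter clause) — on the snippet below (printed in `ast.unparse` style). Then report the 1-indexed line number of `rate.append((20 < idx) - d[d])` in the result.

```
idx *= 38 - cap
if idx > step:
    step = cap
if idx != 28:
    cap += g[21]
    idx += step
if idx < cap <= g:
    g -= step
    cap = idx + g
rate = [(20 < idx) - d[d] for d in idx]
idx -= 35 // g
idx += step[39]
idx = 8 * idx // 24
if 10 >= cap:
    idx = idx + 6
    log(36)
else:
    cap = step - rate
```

Transformed code:
idx *= 38 - cap
if idx > step:
    step = cap
if idx != 28:
    cap += g[21]
    idx += step
if idx < cap <= g:
    g -= step
    cap = idx + g
rate = []
for d in idx:
    rate.append((20 < idx) - d[d])
idx -= 35 // g
idx += step[39]
idx = 8 * idx // 24
if 10 >= cap:
    idx = idx + 6
    log(36)
else:
    cap = step - rate

12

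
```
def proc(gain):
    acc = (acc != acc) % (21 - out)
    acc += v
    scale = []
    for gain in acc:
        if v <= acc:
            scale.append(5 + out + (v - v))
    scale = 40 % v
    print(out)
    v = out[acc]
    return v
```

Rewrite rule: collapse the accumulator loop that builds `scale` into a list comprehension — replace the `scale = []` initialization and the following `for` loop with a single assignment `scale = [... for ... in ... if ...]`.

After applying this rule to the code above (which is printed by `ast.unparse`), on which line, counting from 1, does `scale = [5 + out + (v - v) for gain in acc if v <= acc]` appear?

Transformed code:
def proc(gain):
    acc = (acc != acc) % (21 - out)
    acc += v
    scale = [5 + out + (v - v) for gain in acc if v <= acc]
    scale = 40 % v
    print(out)
    v = out[acc]
    return v

4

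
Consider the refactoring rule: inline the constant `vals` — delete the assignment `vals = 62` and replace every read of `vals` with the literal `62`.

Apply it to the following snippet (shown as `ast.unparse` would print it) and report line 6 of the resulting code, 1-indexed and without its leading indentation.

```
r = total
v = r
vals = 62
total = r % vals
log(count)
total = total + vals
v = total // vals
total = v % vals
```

Transformed code:
r = total
v = r
total = r % 62
log(count)
total = total + 62
v = total // 62
total = v % 62

v = total // 62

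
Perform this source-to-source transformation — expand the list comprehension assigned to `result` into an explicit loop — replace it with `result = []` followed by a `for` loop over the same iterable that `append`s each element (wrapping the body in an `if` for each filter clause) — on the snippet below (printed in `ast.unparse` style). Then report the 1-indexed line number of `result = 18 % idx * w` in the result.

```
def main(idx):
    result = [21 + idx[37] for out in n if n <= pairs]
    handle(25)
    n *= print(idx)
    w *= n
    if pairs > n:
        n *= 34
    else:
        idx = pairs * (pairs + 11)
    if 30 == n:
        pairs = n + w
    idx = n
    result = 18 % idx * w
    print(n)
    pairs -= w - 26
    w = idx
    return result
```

Transformed code:
def main(idx):
    result = []
    for out in n:
        if n <= pairs:
            result.append(21 + idx[37])
    handle(25)
    n *= print(idx)
    w *= n
    if pairs > n:
        n *= 34
    else:
        idx = pairs * (pairs + 11)
    if 30 == n:
        pairs = n + w
    idx = n
    result = 18 % idx * w
    print(n)
    pairs -= w - 26
    w = idx
    return result

16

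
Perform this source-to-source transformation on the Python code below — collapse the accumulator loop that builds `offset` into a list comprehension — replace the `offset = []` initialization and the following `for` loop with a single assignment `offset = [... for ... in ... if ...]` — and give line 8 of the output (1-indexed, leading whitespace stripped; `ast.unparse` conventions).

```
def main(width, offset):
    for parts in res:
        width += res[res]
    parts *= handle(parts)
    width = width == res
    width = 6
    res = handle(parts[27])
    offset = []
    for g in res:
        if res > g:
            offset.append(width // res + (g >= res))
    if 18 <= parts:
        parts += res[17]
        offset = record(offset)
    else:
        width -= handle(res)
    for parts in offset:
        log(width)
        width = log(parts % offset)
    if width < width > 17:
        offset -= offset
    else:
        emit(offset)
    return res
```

offset = [width // res + (g >= res) for g in res if res > g]

Transformed code:
def main(width, offset):
    for parts in res:
        width += res[res]
    parts *= handle(parts)
    width = width == res
    width = 6
    res = handle(parts[27])
    offset = [width // res + (g >= res) for g in res if res > g]
    if 18 <= parts:
        parts += res[17]
        offset = record(offset)
    else:
        width -= handle(res)
    for parts in offset:
        log(width)
        width = log(parts % offset)
    if width < width > 17:
        offset -= offset
    else:
        emit(offset)
    return res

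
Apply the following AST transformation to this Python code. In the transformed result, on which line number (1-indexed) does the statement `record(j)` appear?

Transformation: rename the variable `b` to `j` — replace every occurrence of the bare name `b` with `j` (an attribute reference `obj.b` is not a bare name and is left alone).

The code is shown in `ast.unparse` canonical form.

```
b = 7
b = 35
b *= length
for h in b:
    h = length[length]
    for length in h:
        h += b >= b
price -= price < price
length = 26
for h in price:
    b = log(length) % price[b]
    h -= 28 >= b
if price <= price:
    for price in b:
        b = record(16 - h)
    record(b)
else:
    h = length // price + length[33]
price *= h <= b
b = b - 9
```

Transformed code:
j = 7
j = 35
j *= length
for h in j:
    h = length[length]
    for length in h:
        h += j >= j
price -= price < price
length = 26
for h in price:
    j = log(length) % price[j]
    h -= 28 >= j
if price <= price:
    for price in j:
        j = record(16 - h)
    record(j)
else:
    h = length // price + length[33]
price *= h <= j
j = j - 9

16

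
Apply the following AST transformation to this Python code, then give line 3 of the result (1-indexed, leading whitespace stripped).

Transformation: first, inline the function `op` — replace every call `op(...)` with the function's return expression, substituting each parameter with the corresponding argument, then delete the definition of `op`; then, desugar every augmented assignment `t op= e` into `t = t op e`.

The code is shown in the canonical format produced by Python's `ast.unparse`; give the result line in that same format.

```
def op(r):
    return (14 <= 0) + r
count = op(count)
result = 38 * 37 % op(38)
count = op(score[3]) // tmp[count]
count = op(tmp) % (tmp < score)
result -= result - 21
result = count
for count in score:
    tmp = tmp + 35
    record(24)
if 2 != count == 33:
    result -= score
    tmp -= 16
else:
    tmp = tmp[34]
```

Transformed code:
count = (14 <= 0) + count
result = 38 * 37 % ((14 <= 0) + 38)
count = ((14 <= 0) + score[3]) // tmp[count]
count = ((14 <= 0) + tmp) % (tmp < score)
result = result - (result - 21)
result = count
for count in score:
    tmp = tmp + 35
    record(24)
if 2 != count == 33:
    result = result - score
    tmp = tmp - 16
else:
    tmp = tmp[34]

count = ((14 <= 0) + score[3]) // tmp[count]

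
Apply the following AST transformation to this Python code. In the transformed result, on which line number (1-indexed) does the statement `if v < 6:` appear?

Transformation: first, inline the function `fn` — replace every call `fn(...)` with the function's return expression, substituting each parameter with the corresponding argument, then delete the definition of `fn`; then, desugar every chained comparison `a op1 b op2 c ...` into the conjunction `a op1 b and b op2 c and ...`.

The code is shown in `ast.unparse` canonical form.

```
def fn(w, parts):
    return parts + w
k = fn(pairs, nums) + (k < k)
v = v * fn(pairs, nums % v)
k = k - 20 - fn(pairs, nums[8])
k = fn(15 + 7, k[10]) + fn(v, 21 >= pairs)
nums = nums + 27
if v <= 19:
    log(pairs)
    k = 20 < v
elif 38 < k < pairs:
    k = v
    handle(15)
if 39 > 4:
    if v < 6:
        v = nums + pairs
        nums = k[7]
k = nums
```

Transformed code:
k = nums + pairs + (k < k)
v = v * (nums % v + pairs)
k = k - 20 - (nums[8] + pairs)
k = k[10] + (15 + 7) + ((21 >= pairs) + v)
nums = nums + 27
if v <= 19:
    log(pairs)
    k = 20 < v
elif 38 < k and k < pairs:
    k = v
    handle(15)
if 39 > 4:
    if v < 6:
        v = nums + pairs
        nums = k[7]
k = nums

13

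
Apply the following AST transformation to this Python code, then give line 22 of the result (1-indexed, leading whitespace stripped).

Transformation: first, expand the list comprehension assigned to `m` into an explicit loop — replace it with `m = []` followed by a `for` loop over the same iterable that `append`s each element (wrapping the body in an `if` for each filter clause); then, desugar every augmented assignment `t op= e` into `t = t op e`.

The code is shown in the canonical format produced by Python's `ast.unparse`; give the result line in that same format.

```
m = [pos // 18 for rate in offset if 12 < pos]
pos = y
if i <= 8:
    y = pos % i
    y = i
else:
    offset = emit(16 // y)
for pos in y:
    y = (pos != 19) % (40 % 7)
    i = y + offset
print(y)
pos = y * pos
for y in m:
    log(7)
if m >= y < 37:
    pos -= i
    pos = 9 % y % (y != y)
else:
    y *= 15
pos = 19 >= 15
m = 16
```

Transformed code:
m = []
for rate in offset:
    if 12 < pos:
        m.append(pos // 18)
pos = y
if i <= 8:
    y = pos % i
    y = i
else:
    offset = emit(16 // y)
for pos in y:
    y = (pos != 19) % (40 % 7)
    i = y + offset
print(y)
pos = y * pos
for y in m:
    log(7)
if m >= y < 37:
    pos = pos - i
    pos = 9 % y % (y != y)
else:
    y = y * 15
pos = 19 >= 15
m = 16

y = y * 15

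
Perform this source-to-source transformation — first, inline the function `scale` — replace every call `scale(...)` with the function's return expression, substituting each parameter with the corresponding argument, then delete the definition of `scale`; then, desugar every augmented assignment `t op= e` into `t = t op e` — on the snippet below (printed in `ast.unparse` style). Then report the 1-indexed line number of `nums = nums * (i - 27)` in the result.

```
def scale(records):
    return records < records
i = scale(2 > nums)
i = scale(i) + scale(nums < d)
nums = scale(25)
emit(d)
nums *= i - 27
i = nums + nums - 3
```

5

Transformed code:
i = (2 > nums) < (2 > nums)
i = (i < i) + ((nums < d) < (nums < d))
nums = 25 < 25
emit(d)
nums = nums * (i - 27)
i = nums + nums - 3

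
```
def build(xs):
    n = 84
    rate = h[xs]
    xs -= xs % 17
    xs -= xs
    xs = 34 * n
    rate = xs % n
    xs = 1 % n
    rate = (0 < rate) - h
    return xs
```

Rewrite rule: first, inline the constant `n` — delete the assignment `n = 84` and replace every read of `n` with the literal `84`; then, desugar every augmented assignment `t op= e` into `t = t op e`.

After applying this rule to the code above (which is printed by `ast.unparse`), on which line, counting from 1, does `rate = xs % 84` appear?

6

Transformed code:
def build(xs):
    rate = h[xs]
    xs = xs - xs % 17
    xs = xs - xs
    xs = 34 * 84
    rate = xs % 84
    xs = 1 % 84
    rate = (0 < rate) - h
    return xs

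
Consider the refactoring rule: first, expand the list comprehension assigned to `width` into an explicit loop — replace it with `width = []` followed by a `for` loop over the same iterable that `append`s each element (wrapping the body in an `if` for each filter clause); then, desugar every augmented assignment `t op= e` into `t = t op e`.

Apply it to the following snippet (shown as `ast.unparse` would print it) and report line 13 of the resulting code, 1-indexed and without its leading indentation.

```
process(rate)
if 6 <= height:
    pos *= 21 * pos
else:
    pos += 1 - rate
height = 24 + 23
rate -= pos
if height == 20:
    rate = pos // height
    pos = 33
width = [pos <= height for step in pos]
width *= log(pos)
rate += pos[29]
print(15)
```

width.append(pos <= height)

Transformed code:
process(rate)
if 6 <= height:
    pos = pos * (21 * pos)
else:
    pos = pos + (1 - rate)
height = 24 + 23
rate = rate - pos
if height == 20:
    rate = pos // height
    pos = 33
width = []
for step in pos:
    width.append(pos <= height)
width = width * log(pos)
rate = rate + pos[29]
print(15)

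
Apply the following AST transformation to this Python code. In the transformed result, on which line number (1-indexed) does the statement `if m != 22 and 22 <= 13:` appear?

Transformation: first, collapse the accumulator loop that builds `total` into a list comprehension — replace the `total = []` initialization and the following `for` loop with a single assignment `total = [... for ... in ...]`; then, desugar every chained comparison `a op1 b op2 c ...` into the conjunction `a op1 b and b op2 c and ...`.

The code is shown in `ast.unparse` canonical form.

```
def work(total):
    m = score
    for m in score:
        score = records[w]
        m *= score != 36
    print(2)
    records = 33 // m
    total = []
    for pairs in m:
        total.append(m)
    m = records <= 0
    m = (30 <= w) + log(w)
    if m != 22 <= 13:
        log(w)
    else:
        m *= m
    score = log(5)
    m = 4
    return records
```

Transformed code:
def work(total):
    m = score
    for m in score:
        score = records[w]
        m *= score != 36
    print(2)
    records = 33 // m
    total = [m for pairs in m]
    m = records <= 0
    m = (30 <= w) + log(w)
    if m != 22 and 22 <= 13:
        log(w)
    else:
        m *= m
    score = log(5)
    m = 4
    return records

11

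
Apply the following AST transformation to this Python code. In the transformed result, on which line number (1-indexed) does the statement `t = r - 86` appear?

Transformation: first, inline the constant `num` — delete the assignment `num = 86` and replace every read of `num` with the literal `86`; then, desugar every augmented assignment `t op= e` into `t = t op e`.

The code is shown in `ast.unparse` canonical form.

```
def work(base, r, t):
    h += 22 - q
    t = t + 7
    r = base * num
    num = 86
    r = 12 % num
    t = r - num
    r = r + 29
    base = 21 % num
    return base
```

Transformed code:
def work(base, r, t):
    h = h + (22 - q)
    t = t + 7
    r = base * 86
    r = 12 % 86
    t = r - 86
    r = r + 29
    base = 21 % 86
    return base

6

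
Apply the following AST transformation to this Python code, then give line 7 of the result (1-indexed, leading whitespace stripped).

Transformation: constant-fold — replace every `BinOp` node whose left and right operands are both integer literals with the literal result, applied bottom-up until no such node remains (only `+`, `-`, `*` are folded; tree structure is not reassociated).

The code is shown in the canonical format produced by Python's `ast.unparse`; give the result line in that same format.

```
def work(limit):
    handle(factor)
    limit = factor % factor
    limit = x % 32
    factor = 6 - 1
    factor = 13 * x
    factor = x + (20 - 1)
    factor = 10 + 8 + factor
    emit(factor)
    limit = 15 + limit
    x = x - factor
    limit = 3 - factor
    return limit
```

Transformed code:
def work(limit):
    handle(factor)
    limit = factor % factor
    limit = x % 32
    factor = 5
    factor = 13 * x
    factor = x + 19
    factor = 18 + factor
    emit(factor)
    limit = 15 + limit
    x = x - factor
    limit = 3 - factor
    return limit

factor = x + 19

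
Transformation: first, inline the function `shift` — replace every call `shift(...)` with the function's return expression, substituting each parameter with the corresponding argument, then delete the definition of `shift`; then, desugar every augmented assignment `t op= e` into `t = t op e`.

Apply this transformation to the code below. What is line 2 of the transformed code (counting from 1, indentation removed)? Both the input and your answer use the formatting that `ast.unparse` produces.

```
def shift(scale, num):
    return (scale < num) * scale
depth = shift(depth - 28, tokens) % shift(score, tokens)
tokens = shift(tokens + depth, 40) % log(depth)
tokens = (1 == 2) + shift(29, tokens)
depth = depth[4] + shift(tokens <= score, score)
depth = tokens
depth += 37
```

tokens = (tokens + depth < 40) * (tokens + depth) % log(depth)

Transformed code:
depth = (depth - 28 < tokens) * (depth - 28) % ((score < tokens) * score)
tokens = (tokens + depth < 40) * (tokens + depth) % log(depth)
tokens = (1 == 2) + (29 < tokens) * 29
depth = depth[4] + ((tokens <= score) < score) * (tokens <= score)
depth = tokens
depth = depth + 37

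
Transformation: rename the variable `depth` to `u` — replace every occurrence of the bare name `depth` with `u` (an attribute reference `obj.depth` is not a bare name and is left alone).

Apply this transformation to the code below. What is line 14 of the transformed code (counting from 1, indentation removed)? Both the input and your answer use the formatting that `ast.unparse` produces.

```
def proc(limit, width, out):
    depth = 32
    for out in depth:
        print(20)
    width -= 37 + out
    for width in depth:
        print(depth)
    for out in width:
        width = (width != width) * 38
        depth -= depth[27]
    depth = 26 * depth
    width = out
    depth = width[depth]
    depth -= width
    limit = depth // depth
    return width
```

Transformed code:
def proc(limit, width, out):
    u = 32
    for out in u:
        print(20)
    width -= 37 + out
    for width in u:
        print(u)
    for out in width:
        width = (width != width) * 38
        u -= u[27]
    u = 26 * u
    width = out
    u = width[u]
    u -= width
    limit = u // u
    return width

u -= width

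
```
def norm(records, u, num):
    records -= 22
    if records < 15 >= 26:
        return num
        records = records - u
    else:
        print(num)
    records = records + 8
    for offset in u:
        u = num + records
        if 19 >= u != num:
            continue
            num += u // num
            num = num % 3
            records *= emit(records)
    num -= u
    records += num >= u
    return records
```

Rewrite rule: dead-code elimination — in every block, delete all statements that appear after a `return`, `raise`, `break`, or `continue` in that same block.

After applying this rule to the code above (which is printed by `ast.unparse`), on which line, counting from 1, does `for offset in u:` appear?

Transformed code:
def norm(records, u, num):
    records -= 22
    if records < 15 >= 26:
        return num
    else:
        print(num)
    records = records + 8
    for offset in u:
        u = num + records
        if 19 >= u != num:
            continue
    num -= u
    records += num >= u
    return records

8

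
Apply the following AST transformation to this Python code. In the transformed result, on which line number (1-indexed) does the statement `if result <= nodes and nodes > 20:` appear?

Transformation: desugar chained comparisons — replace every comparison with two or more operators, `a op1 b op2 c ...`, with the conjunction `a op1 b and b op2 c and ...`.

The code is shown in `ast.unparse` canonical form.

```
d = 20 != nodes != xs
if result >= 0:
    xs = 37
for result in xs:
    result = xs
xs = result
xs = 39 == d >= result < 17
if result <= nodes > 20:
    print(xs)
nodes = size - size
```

Transformed code:
d = 20 != nodes and nodes != xs
if result >= 0:
    xs = 37
for result in xs:
    result = xs
xs = result
xs = 39 == d and d >= result and (result < 17)
if result <= nodes and nodes > 20:
    print(xs)
nodes = size - size

8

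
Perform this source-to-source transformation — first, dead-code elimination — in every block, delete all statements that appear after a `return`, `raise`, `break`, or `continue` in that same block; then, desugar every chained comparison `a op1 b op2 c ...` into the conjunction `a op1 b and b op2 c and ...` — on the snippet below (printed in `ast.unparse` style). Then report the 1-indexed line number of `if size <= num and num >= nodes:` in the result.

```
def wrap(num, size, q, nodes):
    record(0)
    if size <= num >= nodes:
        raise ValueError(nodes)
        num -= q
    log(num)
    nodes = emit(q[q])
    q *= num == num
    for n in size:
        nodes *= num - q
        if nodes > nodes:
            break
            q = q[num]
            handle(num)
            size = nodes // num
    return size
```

Transformed code:
def wrap(num, size, q, nodes):
    record(0)
    if size <= num and num >= nodes:
        raise ValueError(nodes)
    log(num)
    nodes = emit(q[q])
    q *= num == num
    for n in size:
        nodes *= num - q
        if nodes > nodes:
            break
    return size

3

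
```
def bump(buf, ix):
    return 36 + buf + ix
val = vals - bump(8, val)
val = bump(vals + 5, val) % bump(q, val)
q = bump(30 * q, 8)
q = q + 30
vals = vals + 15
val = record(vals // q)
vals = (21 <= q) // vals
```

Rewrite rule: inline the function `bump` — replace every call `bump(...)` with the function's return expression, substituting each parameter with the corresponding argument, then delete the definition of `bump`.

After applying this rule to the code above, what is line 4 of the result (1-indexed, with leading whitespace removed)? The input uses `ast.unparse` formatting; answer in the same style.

Transformed code:
val = vals - (36 + 8 + val)
val = (36 + (vals + 5) + val) % (36 + q + val)
q = 36 + 30 * q + 8
q = q + 30
vals = vals + 15
val = record(vals // q)
vals = (21 <= q) // vals

q = q + 30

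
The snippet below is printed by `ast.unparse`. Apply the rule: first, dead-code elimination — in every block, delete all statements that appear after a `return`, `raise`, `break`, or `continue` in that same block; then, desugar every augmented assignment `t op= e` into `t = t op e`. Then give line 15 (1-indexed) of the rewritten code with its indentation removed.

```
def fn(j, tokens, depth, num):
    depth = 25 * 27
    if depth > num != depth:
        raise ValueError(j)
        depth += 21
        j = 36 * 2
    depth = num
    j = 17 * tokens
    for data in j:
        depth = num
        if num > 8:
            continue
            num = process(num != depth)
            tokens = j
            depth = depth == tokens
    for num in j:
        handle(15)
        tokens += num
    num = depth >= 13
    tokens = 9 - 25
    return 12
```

Transformed code:
def fn(j, tokens, depth, num):
    depth = 25 * 27
    if depth > num != depth:
        raise ValueError(j)
    depth = num
    j = 17 * tokens
    for data in j:
        depth = num
        if num > 8:
            continue
    for num in j:
        handle(15)
        tokens = tokens + num
    num = depth >= 13
    tokens = 9 - 25
    return 12

tokens = 9 - 25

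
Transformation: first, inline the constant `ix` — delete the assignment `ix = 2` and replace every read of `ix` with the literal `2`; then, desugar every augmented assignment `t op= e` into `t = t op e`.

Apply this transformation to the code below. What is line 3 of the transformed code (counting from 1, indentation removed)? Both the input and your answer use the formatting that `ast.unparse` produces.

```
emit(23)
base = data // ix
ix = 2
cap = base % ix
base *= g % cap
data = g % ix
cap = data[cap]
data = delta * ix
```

cap = base % 2

Transformed code:
emit(23)
base = data // 2
cap = base % 2
base = base * (g % cap)
data = g % 2
cap = data[cap]
data = delta * 2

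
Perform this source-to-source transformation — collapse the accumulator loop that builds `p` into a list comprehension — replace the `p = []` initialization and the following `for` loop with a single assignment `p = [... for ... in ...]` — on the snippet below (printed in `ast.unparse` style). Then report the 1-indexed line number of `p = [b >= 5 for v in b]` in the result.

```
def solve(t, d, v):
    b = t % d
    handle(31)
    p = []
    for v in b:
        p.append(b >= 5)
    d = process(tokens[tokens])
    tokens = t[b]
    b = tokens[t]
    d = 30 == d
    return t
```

4

Transformed code:
def solve(t, d, v):
    b = t % d
    handle(31)
    p = [b >= 5 for v in b]
    d = process(tokens[tokens])
    tokens = t[b]
    b = tokens[t]
    d = 30 == d
    return t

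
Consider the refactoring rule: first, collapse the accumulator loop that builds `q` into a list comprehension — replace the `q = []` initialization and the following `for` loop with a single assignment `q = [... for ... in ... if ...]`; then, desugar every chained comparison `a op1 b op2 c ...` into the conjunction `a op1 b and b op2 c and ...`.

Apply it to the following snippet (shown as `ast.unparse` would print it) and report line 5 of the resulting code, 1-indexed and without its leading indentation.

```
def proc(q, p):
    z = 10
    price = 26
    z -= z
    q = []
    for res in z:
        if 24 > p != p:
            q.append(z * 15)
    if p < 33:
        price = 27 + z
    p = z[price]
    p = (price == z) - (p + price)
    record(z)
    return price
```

Transformed code:
def proc(q, p):
    z = 10
    price = 26
    z -= z
    q = [z * 15 for res in z if 24 > p and p != p]
    if p < 33:
        price = 27 + z
    p = z[price]
    p = (price == z) - (p + price)
    record(z)
    return price

q = [z * 15 for res in z if 24 > p and p != p]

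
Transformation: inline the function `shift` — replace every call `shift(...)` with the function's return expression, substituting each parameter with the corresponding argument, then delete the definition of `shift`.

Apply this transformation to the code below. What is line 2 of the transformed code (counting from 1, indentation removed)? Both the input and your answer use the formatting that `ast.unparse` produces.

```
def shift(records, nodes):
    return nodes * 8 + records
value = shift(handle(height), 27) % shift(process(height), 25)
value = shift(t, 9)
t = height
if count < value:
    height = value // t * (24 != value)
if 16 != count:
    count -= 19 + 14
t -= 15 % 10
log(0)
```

Transformed code:
value = (27 * 8 + handle(height)) % (25 * 8 + process(height))
value = 9 * 8 + t
t = height
if count < value:
    height = value // t * (24 != value)
if 16 != count:
    count -= 19 + 14
t -= 15 % 10
log(0)

value = 9 * 8 + t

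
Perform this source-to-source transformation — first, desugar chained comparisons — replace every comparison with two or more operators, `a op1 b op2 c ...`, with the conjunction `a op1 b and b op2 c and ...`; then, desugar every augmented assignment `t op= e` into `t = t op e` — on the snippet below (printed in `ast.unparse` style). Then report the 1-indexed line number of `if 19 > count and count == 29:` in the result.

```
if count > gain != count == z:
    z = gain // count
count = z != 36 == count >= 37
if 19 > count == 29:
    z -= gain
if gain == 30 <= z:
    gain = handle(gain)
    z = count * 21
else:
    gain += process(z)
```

Transformed code:
if count > gain and gain != count and (count == z):
    z = gain // count
count = z != 36 and 36 == count and (count >= 37)
if 19 > count and count == 29:
    z = z - gain
if gain == 30 and 30 <= z:
    gain = handle(gain)
    z = count * 21
else:
    gain = gain + process(z)

4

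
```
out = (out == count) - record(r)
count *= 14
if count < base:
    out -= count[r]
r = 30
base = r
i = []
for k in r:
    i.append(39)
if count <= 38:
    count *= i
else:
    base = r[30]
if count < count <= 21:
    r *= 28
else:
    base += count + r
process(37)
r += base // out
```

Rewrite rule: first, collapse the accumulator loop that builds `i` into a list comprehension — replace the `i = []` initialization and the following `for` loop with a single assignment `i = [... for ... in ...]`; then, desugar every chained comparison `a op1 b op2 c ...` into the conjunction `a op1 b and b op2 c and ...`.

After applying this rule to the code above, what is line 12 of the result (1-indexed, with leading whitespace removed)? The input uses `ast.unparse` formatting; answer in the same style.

Transformed code:
out = (out == count) - record(r)
count *= 14
if count < base:
    out -= count[r]
r = 30
base = r
i = [39 for k in r]
if count <= 38:
    count *= i
else:
    base = r[30]
if count < count and count <= 21:
    r *= 28
else:
    base += count + r
process(37)
r += base // out

if count < count and count <= 21:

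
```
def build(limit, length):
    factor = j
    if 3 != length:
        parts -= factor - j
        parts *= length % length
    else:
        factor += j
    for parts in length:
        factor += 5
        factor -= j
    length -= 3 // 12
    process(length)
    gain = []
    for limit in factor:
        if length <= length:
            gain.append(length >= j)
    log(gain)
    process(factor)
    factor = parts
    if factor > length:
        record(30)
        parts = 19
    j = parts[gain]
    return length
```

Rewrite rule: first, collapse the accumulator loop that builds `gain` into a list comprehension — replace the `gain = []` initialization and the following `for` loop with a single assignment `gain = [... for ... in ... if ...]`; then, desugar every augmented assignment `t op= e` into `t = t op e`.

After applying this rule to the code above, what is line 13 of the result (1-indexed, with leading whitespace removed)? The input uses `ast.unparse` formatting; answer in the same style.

Transformed code:
def build(limit, length):
    factor = j
    if 3 != length:
        parts = parts - (factor - j)
        parts = parts * (length % length)
    else:
        factor = factor + j
    for parts in length:
        factor = factor + 5
        factor = factor - j
    length = length - 3 // 12
    process(length)
    gain = [length >= j for limit in factor if length <= length]
    log(gain)
    process(factor)
    factor = parts
    if factor > length:
        record(30)
        parts = 19
    j = parts[gain]
    return length

gain = [length >= j for limit in factor if length <= length]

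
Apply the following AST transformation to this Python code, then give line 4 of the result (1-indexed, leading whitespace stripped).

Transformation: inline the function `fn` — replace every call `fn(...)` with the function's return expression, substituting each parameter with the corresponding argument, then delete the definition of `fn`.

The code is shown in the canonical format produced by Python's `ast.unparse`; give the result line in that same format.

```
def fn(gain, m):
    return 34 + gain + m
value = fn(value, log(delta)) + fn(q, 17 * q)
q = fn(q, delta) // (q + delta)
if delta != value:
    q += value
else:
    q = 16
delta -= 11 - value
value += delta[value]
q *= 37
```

Transformed code:
value = 34 + value + log(delta) + (34 + q + 17 * q)
q = (34 + q + delta) // (q + delta)
if delta != value:
    q += value
else:
    q = 16
delta -= 11 - value
value += delta[value]
q *= 37

q += value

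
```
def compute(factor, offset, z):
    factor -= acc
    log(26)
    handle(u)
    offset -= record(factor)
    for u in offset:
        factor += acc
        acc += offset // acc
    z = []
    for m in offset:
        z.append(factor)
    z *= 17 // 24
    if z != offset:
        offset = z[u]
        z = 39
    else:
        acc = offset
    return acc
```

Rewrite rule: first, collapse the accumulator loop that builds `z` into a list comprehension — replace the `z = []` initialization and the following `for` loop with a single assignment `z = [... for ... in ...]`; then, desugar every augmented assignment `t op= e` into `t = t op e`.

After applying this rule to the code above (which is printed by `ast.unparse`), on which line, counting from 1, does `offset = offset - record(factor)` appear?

5

Transformed code:
def compute(factor, offset, z):
    factor = factor - acc
    log(26)
    handle(u)
    offset = offset - record(factor)
    for u in offset:
        factor = factor + acc
        acc = acc + offset // acc
    z = [factor for m in offset]
    z = z * (17 // 24)
    if z != offset:
        offset = z[u]
        z = 39
    else:
        acc = offset
    return acc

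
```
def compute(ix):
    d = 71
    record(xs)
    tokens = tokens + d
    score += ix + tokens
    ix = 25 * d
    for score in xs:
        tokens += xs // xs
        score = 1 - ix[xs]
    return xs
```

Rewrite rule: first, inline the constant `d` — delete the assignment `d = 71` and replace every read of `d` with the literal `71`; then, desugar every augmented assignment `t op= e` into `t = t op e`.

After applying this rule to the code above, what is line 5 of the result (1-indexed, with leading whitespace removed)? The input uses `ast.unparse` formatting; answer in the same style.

ix = 25 * 71

Transformed code:
def compute(ix):
    record(xs)
    tokens = tokens + 71
    score = score + (ix + tokens)
    ix = 25 * 71
    for score in xs:
        tokens = tokens + xs // xs
        score = 1 - ix[xs]
    return xs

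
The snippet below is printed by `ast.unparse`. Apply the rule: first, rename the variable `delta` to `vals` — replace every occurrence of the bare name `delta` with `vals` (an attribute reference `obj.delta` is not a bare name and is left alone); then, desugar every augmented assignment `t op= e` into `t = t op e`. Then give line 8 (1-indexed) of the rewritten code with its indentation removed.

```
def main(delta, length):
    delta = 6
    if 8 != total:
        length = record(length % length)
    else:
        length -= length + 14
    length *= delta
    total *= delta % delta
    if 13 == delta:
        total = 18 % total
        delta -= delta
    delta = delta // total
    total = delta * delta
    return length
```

Transformed code:
def main(vals, length):
    vals = 6
    if 8 != total:
        length = record(length % length)
    else:
        length = length - (length + 14)
    length = length * vals
    total = total * (vals % vals)
    if 13 == vals:
        total = 18 % total
        vals = vals - vals
    vals = vals // total
    total = vals * vals
    return length

total = total * (vals % vals)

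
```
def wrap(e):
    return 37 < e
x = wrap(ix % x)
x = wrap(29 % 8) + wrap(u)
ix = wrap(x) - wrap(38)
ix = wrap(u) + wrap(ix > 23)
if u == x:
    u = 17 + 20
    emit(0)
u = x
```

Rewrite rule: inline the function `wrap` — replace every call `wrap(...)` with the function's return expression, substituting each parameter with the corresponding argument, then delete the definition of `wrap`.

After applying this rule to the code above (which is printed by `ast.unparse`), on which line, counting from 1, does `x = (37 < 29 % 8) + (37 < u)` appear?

Transformed code:
x = 37 < ix % x
x = (37 < 29 % 8) + (37 < u)
ix = (37 < x) - (37 < 38)
ix = (37 < u) + (37 < (ix > 23))
if u == x:
    u = 17 + 20
    emit(0)
u = x

2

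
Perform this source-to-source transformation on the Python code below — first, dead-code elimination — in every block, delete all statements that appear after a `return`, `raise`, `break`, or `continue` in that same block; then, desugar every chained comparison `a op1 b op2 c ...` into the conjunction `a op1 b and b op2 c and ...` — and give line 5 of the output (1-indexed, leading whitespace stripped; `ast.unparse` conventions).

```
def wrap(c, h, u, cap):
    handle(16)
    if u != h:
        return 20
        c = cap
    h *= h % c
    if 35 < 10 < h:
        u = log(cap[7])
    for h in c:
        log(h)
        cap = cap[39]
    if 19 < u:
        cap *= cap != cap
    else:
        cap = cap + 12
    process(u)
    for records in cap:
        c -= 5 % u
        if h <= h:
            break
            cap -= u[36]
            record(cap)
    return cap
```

h *= h % c

Transformed code:
def wrap(c, h, u, cap):
    handle(16)
    if u != h:
        return 20
    h *= h % c
    if 35 < 10 and 10 < h:
        u = log(cap[7])
    for h in c:
        log(h)
        cap = cap[39]
    if 19 < u:
        cap *= cap != cap
    else:
        cap = cap + 12
    process(u)
    for records in cap:
        c -= 5 % u
        if h <= h:
            break
    return cap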